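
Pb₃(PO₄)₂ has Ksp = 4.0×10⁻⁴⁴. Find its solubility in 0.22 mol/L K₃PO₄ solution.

3.1×10⁻¹⁵ M

Pb₃(PO₄)₂(s) ⇌ 3 Pb²⁺(aq) + 2 PO₄³⁻(aq)
PO₄³⁻ is already present at 0.22 mol/L. If s mol/L of Pb₃(PO₄)₂ dissolves, [Pb²⁺] = 3s while [PO₄³⁻] ≈ 0.22 mol/L.
Ksp = [Pb²⁺]^3[PO₄³⁻]^2 = (3s)^3(0.22)^2
(3s)^3 = 4.0×10⁻⁴⁴ / (0.22)^2 = 8.3×10⁻⁴³
s = 3.1×10⁻¹⁵ mol/L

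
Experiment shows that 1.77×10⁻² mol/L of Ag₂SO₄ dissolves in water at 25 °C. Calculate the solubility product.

Ksp = 2.22×10⁻⁵

Ag₂SO₄(s) ⇌ 2 Ag⁺(aq) + SO₄²⁻(aq)
If s mol/L of Ag₂SO₄ dissolves, [Ag⁺] = 2s and [SO₄²⁻] = s.
Ksp = [Ag⁺]^2[SO₄²⁻] = (2s)^2 · s = 4s^3
Ksp = 4 × (1.77×10⁻²)^3 = 2.22×10⁻⁵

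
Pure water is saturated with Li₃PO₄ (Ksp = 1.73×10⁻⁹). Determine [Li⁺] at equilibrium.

8.49×10⁻³ M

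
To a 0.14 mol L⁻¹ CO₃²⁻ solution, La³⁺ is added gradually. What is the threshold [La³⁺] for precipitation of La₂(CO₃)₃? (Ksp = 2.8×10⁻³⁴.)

Precipitation of each salt begins when its ion product equals Ksp.
La₂(CO₃)₃(s) ⇌ 2 La³⁺(aq) + 3 CO₃²⁻(aq)
Ksp = [La³⁺]^2[CO₃²⁻]^3 = [La³⁺]^2(0.14)^3
[La³⁺]^2 = 2.8×10⁻³⁴ / (0.14)^3 = 1.0×10⁻³¹
[La³⁺] = 3.2×10⁻¹⁶ mol L⁻¹

3.2×10⁻¹⁶ M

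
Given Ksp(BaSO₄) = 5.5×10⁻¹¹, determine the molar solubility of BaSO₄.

7.4×10⁻⁶ M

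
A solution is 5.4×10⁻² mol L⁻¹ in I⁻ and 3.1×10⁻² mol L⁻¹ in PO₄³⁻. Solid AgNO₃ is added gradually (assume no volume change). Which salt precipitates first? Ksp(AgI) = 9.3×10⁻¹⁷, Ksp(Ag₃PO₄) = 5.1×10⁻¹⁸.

AgI

Precipitation of each salt begins when its ion product equals Ksp.
For AgI: [Ag⁺] = (Ksp/[I⁻]) = 1.7×10⁻¹⁵ mol L⁻¹
For Ag₃PO₄: [Ag⁺] = (Ksp/[PO₄³⁻])^(1/3) = 5.5×10⁻⁶ mol L⁻¹
AgI requires the lower [Ag⁺], so it precipitates first.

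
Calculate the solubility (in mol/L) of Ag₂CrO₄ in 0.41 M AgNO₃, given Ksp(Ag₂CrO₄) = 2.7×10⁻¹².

1.6×10⁻¹¹ M

Ag₂CrO₄(s) ⇌ 2 Ag⁺(aq) + CrO₄²⁻(aq)
Ag⁺ is already present at 0.41 M. If s mol/L of Ag₂CrO₄ dissolves, [CrO₄²⁻] = s while [Ag⁺] ≈ 0.41 M.
Ksp = [Ag⁺]^2[CrO₄²⁻] = (0.41)^2s
s = 2.7×10⁻¹² / (0.41)^2 = 1.6×10⁻¹¹
s = 1.6×10⁻¹¹ M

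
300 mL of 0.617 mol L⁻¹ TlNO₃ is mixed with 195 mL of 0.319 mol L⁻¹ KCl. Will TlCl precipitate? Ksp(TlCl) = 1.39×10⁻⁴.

Yes

Total volume after mixing = 300 + 195 = 495 mL.
[Tl⁺] = (0.617)(300)/495 = 0.374 mol L⁻¹
[Cl⁻] = (0.319)(195)/495 = 0.126 mol L⁻¹
Q = [Tl⁺][Cl⁻] = 4.70×10⁻²
Q = 4.70×10⁻² > Ksp = 1.39×10⁻⁴, so the solution is supersaturated and TlCl precipitates.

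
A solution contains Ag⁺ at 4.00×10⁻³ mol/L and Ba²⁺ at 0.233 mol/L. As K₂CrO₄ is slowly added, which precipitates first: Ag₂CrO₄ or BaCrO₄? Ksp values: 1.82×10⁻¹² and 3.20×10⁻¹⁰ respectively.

Precipitation begins when Q = Ksp.
For Ag₂CrO₄: [CrO₄²⁻] = (Ksp/[Ag⁺]^2) = 1.14×10⁻⁷ mol/L
For BaCrO₄: [CrO₄²⁻] = (Ksp/[Ba²⁺]) = 1.37×10⁻⁹ mol/L
BaCrO₄ requires the lower [CrO₄²⁻], so it precipitates first.

BaCrO₄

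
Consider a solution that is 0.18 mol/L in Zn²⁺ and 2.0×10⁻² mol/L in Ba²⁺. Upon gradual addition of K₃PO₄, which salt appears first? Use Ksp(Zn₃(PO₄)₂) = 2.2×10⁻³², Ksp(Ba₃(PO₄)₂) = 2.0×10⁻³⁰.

Zn₃(PO₄)₂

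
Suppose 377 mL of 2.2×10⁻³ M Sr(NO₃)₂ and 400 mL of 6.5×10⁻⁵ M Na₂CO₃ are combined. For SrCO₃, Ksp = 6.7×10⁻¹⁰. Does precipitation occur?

Yes

After mixing, V = 377 mL + 400 mL = 777 mL.
[Sr²⁺] = (2.2×10⁻³)(377)/777 = 1.1×10⁻³ M
[CO₃²⁻] = (6.5×10⁻⁵)(400)/777 = 3.3×10⁻⁵ M
Q = [Sr²⁺][CO₃²⁻] = 3.6×10⁻⁸
Q = 3.6×10⁻⁸ > Ksp = 6.7×10⁻¹⁰, so the solution is supersaturated and SrCO₃ precipitates.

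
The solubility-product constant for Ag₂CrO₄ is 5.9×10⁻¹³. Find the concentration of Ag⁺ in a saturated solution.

Ag₂CrO₄(s) ⇌ 2 Ag⁺(aq) + CrO₄²⁻(aq)
Call the molar solubility s, so that [Ag⁺] = 2s and [CrO₄²⁻] = s.
Ksp = [Ag⁺]^2[CrO₄²⁻] = (2s)^2 · s = 4s^3 = 5.9×10⁻¹³
s = 5.3×10⁻⁵ mol/L
[Ag⁺] = 2s = 1.1×10⁻⁴ mol/L

1.1×10⁻⁴ M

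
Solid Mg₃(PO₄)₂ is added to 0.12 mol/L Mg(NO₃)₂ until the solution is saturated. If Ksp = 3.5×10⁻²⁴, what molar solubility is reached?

2.3×10⁻¹¹ M

Mg₃(PO₄)₂(s) ⇌ 3 Mg²⁺(aq) + 2 PO₄³⁻(aq)
With Mg²⁺ already at 0.12 mol/L and s small, take [Mg²⁺] ≈ 0.12 mol/L and [PO₄³⁻] = 2s.
Ksp = [Mg²⁺]^3[PO₄³⁻]^2 = (0.12)^3(2s)^2
(2s)^2 = 3.5×10⁻²⁴ / (0.12)^3 = 2.0×10⁻²¹
s = 2.3×10⁻¹¹ mol/L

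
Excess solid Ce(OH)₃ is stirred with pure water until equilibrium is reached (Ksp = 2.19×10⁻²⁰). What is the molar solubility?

Ce(OH)₃(s) ⇌ Ce³⁺(aq) + 3 OH⁻(aq)
For each mole of Ce(OH)₃ that dissolves per liter, [Ce³⁺] = s and [OH⁻] = 3s; let s denote this solubility.
Ksp = [Ce³⁺][OH⁻]^3 = s · (3s)^3 = 27s^4
27s^4 = 2.19×10⁻²⁰  ⇒  s^4 = 8.11×10⁻²²
s = 5.34×10⁻⁶ mol L⁻¹

5.34×10⁻⁶ M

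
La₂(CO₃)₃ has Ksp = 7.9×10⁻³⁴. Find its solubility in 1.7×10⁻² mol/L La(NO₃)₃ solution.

4.7×10⁻¹¹ M

La₂(CO₃)₃(s) ⇌ 2 La³⁺(aq) + 3 CO₃²⁻(aq)
Let s be the solubility of La₂(CO₃)₃ here. The common ion gives [La³⁺] ≈ 1.7×10⁻² mol/L, and [CO₃²⁻] = 3s.
Ksp = [La³⁺]^2[CO₃²⁻]^3 = (1.7×10⁻²)^2(3s)^3
(3s)^3 = 7.9×10⁻³⁴ / (1.7×10⁻²)^2 = 2.7×10⁻³⁰
s = 4.7×10⁻¹¹ mol/L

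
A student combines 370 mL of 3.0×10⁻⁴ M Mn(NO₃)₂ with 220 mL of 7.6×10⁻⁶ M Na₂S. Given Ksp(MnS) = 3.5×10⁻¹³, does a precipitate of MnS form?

The combined volume is 590 mL.
[Mn²⁺] = (3.0×10⁻⁴)(370)/590 = 1.9×10⁻⁴ M
[S²⁻] = (7.6×10⁻⁶)(220)/590 = 2.8×10⁻⁶ M
Q = [Mn²⁺][S²⁻] = 5.3×10⁻¹⁰
Since Q (5.3×10⁻¹⁰) exceeds Ksp (3.5×10⁻¹³), MnS will precipitate.

Yes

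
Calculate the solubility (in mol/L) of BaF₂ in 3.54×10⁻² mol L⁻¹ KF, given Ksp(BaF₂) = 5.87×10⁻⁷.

BaF₂(s) ⇌ Ba²⁺(aq) + 2 F⁻(aq)
The solution already contains F⁻ at 3.54×10⁻² mol L⁻¹. Let s be the molar solubility of BaF₂.
[F⁻] ≈ 3.54×10⁻² mol L⁻¹ (common ion dominates); [Ba²⁺] = s.
Ksp = [Ba²⁺][F⁻]^2 = s(3.54×10⁻²)^2
s = 5.87×10⁻⁷ / (3.54×10⁻²)^2 = 4.68×10⁻⁴
s = 4.68×10⁻⁴ mol L⁻¹

4.68×10⁻⁴ M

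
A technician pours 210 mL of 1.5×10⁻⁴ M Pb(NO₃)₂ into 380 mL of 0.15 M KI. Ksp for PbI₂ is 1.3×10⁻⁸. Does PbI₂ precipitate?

Total volume after mixing = 210 + 380 = 590 mL.
[Pb²⁺] = (1.5×10⁻⁴)(210)/590 = 5.3×10⁻⁵ M
[I⁻] = (0.15)(380)/590 = 9.7×10⁻² M
Q = [Pb²⁺][I⁻]^2 = 5.0×10⁻⁷
Since Q (5.0×10⁻⁷) exceeds Ksp (1.3×10⁻⁸), PbI₂ will precipitate.

Yes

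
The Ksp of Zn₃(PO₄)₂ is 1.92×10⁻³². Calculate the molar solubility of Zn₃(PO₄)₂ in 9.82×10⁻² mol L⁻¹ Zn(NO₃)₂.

2.25×10⁻¹⁵ M

Zn₃(PO₄)₂(s) ⇌ 3 Zn²⁺(aq) + 2 PO₄³⁻(aq)
With Zn²⁺ already at 9.82×10⁻² mol L⁻¹ and s small, take [Zn²⁺] ≈ 9.82×10⁻² mol L⁻¹ and [PO₄³⁻] = 2s.
Ksp = [Zn²⁺]^3[PO₄³⁻]^2 = (9.82×10⁻²)^3(2s)^2
(2s)^2 = 1.92×10⁻³² / (9.82×10⁻²)^3 = 2.03×10⁻²⁹
s = 2.25×10⁻¹⁵ mol L⁻¹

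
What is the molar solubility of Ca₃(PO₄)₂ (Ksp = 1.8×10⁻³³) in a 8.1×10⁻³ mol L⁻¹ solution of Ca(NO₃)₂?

Ca₃(PO₄)₂(s) ⇌ 3 Ca²⁺(aq) + 2 PO₄³⁻(aq)
The solution already contains Ca²⁺ at 8.1×10⁻³ mol L⁻¹. Let s be the molar solubility of Ca₃(PO₄)₂.
[Ca²⁺] ≈ 8.1×10⁻³ mol L⁻¹ (common ion dominates); [PO₄³⁻] = 2s.
Ksp = [Ca²⁺]^3[PO₄³⁻]^2 = (8.1×10⁻³)^3(2s)^2
(2s)^2 = 1.8×10⁻³³ / (8.1×10⁻³)^3 = 3.4×10⁻²⁷
s = 2.9×10⁻¹⁴ mol L⁻¹

2.9×10⁻¹⁴ M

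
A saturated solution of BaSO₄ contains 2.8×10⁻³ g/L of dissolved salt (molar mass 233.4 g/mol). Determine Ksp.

Ksp = 1.4×10⁻¹⁰

Molar solubility s = (2.8×10⁻³ g/L) / (233.4 g/mol) = 1.200×10⁻⁵ mol/L
BaSO₄(s) ⇌ Ba²⁺(aq) + SO₄²⁻(aq)
With molar solubility s: [Ba²⁺] = s, [SO₄²⁻] = s.
Ksp = [Ba²⁺][SO₄²⁻] = s · s = s^2
Ksp = (1.200×10⁻⁵)^2 = 1.4×10⁻¹⁰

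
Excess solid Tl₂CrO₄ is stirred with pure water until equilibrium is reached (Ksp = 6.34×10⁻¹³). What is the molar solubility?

Tl₂CrO₄(s) ⇌ 2 Tl⁺(aq) + CrO₄²⁻(aq)
If s mol/L of Tl₂CrO₄ dissolves, [Tl⁺] = 2s and [CrO₄²⁻] = s.
Ksp = [Tl⁺]^2[CrO₄²⁻] = (2s)^2 · s = 4s^3
4s^3 = 6.34×10⁻¹³  ⇒  s^3 = 1.59×10⁻¹³
s = 5.41×10⁻⁵ mol L⁻¹

5.41×10⁻⁵ M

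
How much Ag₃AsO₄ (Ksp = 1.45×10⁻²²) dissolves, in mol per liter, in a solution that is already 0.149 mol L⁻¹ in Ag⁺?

4.38×10⁻²⁰ M

Ag₃AsO₄(s) ⇌ 3 Ag⁺(aq) + AsO₄³⁻(aq)
With Ag⁺ already at 0.149 mol L⁻¹ and s small, take [Ag⁺] ≈ 0.149 mol L⁻¹ and [AsO₄³⁻] = s.
Ksp = [Ag⁺]^3[AsO₄³⁻] = (0.149)^3s
s = 1.45×10⁻²² / (0.149)^3 = 4.38×10⁻²⁰
s = 4.38×10⁻²⁰ mol L⁻¹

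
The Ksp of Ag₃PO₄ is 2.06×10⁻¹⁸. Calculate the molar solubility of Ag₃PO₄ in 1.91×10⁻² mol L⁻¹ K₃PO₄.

Ag₃PO₄(s) ⇌ 3 Ag⁺(aq) + PO₄³⁻(aq)
With PO₄³⁻ already at 1.91×10⁻² mol L⁻¹ and s small, take [PO₄³⁻] ≈ 1.91×10⁻² mol L⁻¹ and [Ag⁺] = 3s.
Ksp = [Ag⁺]^3[PO₄³⁻] = (3s)^3(1.91×10⁻²)
(3s)^3 = 2.06×10⁻¹⁸ / (1.91×10⁻²) = 1.08×10⁻¹⁶
s = 1.59×10⁻⁶ mol L⁻¹

1.59×10⁻⁶ M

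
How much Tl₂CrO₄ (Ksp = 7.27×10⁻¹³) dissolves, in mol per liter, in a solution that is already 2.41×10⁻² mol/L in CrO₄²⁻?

2.75×10⁻⁶ M

Tl₂CrO₄(s) ⇌ 2 Tl⁺(aq) + CrO₄²⁻(aq)
CrO₄²⁻ is already present at 2.41×10⁻² mol/L. If s mol/L of Tl₂CrO₄ dissolves, [Tl⁺] = 2s while [CrO₄²⁻] ≈ 2.41×10⁻² mol/L.
Ksp = [Tl⁺]^2[CrO₄²⁻] = (2s)^2(2.41×10⁻²)
(2s)^2 = 7.27×10⁻¹³ / (2.41×10⁻²) = 3.02×10⁻¹¹
s = 2.75×10⁻⁶ mol/L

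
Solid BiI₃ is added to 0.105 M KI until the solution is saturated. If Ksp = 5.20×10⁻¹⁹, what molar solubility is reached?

4.49×10⁻¹⁶ M

BiI₃(s) ⇌ Bi³⁺(aq) + 3 I⁻(aq)
Let s be the solubility of BiI₃ here. The common ion gives [I⁻] ≈ 0.105 M, and [Bi³⁺] = s.
Ksp = [Bi³⁺][I⁻]^3 = s(0.105)^3
s = 5.20×10⁻¹⁹ / (0.105)^3 = 4.49×10⁻¹⁶
s = 4.49×10⁻¹⁶ M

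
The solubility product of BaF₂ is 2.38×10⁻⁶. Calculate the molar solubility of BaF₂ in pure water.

BaF₂(s) ⇌ Ba²⁺(aq) + 2 F⁻(aq)
Let s be the molar solubility. Then [Ba²⁺] = s and [F⁻] = 2s.
Ksp = [Ba²⁺][F⁻]^2 = s · (2s)^2 = 4s^3
4s^3 = 2.38×10⁻⁶  ⇒  s^3 = 5.95×10⁻⁷
Taking the 3rd root, s = 8.41×10⁻³ mol L⁻¹.

8.41×10⁻³ M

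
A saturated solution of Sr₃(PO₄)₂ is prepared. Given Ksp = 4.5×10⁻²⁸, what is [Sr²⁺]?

4.0×10⁻⁶ M

Sr₃(PO₄)₂(s) ⇌ 3 Sr²⁺(aq) + 2 PO₄³⁻(aq)
If s mol/L of Sr₃(PO₄)₂ dissolves, [Sr²⁺] = 3s and [PO₄³⁻] = 2s.
Ksp = [Sr²⁺]^3[PO₄³⁻]^2 = (3s)^3 · (2s)^2 = 108s^5 = 4.5×10⁻²⁸
s = 1.3×10⁻⁶ mol L⁻¹
[Sr²⁺] = 3s = 4.0×10⁻⁶ mol L⁻¹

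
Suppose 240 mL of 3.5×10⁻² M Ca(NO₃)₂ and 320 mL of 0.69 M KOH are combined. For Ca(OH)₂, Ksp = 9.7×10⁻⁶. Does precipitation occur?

After mixing, V = 240 mL + 320 mL = 560 mL.
[Ca²⁺] = (3.5×10⁻²)(240)/560 = 1.5×10⁻² M
[OH⁻] = (0.69)(320)/560 = 0.39 M
Q = [Ca²⁺][OH⁻]^2 = 2.3×10⁻³
Since Q (2.3×10⁻³) exceeds Ksp (9.7×10⁻⁶), Ca(OH)₂ will precipitate.

Yes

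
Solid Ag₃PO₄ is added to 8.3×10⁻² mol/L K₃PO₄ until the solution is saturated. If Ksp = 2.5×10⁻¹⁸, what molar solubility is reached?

1.0×10⁻⁶ M

Ag₃PO₄(s) ⇌ 3 Ag⁺(aq) + PO₄³⁻(aq)
Let s be the solubility of Ag₃PO₄ here. The common ion gives [PO₄³⁻] ≈ 8.3×10⁻² mol/L, and [Ag⁺] = 3s.
Ksp = [Ag⁺]^3[PO₄³⁻] = (3s)^3(8.3×10⁻²)
(3s)^3 = 2.5×10⁻¹⁸ / (8.3×10⁻²) = 3.0×10⁻¹⁷
s = 1.0×10⁻⁶ mol/L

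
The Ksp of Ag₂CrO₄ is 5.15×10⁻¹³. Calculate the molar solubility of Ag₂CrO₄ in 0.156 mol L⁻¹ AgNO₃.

2.12×10⁻¹¹ M

Ag₂CrO₄(s) ⇌ 2 Ag⁺(aq) + CrO₄²⁻(aq)
With Ag⁺ already at 0.156 mol L⁻¹ and s small, take [Ag⁺] ≈ 0.156 mol L⁻¹ and [CrO₄²⁻] = s.
Ksp = [Ag⁺]^2[CrO₄²⁻] = (0.156)^2s
s = 5.15×10⁻¹³ / (0.156)^2 = 2.12×10⁻¹¹
s = 2.12×10⁻¹¹ mol L⁻¹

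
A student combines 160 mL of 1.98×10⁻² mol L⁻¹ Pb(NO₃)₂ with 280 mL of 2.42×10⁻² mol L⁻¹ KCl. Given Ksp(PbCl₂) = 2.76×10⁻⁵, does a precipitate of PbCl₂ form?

The combined volume is 440 mL.
[Pb²⁺] = (1.98×10⁻²)(160)/440 = 7.20×10⁻³ mol L⁻¹
[Cl⁻] = (2.42×10⁻²)(280)/440 = 1.54×10⁻² mol L⁻¹
Q = [Pb²⁺][Cl⁻]^2 = 1.71×10⁻⁶
Q = 1.71×10⁻⁶ < Ksp = 2.76×10⁻⁵, so the solution is unsaturated and no precipitate forms.

No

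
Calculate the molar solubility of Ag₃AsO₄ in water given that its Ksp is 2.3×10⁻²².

1.7×10⁻⁶ M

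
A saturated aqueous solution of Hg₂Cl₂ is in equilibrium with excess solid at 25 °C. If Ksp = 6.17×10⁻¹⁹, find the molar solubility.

Hg₂Cl₂(s) ⇌ Hg₂²⁺(aq) + 2 Cl⁻(aq)
With molar solubility s: [Hg₂²⁺] = s, [Cl⁻] = 2s.
Ksp = [Hg₂²⁺][Cl⁻]^2 = s · (2s)^2 = 4s^3
4s^3 = 6.17×10⁻¹⁹  ⇒  s^3 = 1.54×10⁻¹⁹
Taking the 3rd root, s = 5.36×10⁻⁷ mol/L.

5.36×10⁻⁷ M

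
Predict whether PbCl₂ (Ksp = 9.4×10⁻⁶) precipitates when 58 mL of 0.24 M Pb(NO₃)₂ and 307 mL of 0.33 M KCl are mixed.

Yes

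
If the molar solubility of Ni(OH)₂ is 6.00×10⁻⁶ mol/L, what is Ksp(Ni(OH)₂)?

Ksp = 8.64×10⁻¹⁶

Ni(OH)₂(s) ⇌ Ni²⁺(aq) + 2 OH⁻(aq)
If s mol/L of Ni(OH)₂ dissolves, [Ni²⁺] = s and [OH⁻] = 2s.
Ksp = [Ni²⁺][OH⁻]^2 = s · (2s)^2 = 4s^3
Ksp = 4 × (6.00×10⁻⁶)^3 = 8.64×10⁻¹⁶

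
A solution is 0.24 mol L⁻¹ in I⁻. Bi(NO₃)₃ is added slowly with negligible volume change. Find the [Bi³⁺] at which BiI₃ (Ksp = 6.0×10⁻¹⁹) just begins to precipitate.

4.3×10⁻¹⁷ M

Precipitation of each salt begins when its ion product equals Ksp.
BiI₃(s) ⇌ Bi³⁺(aq) + 3 I⁻(aq)
Ksp = [Bi³⁺][I⁻]^3 = [Bi³⁺](0.24)^3
[Bi³⁺] = 6.0×10⁻¹⁹ / (0.24)^3 = 4.3×10⁻¹⁷
[Bi³⁺] = 4.3×10⁻¹⁷ mol L⁻¹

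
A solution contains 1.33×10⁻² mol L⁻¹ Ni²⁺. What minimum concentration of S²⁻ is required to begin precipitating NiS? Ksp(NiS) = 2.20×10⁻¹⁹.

1.65×10⁻¹⁷ M

Each salt precipitates once Q = Ksp for that salt.
NiS(s) ⇌ Ni²⁺(aq) + S²⁻(aq)
Ksp = [Ni²⁺][S²⁻] = [S²⁻](1.33×10⁻²)
[S²⁻] = 2.20×10⁻¹⁹ / (1.33×10⁻²) = 1.65×10⁻¹⁷
[S²⁻] = 1.65×10⁻¹⁷ mol L⁻¹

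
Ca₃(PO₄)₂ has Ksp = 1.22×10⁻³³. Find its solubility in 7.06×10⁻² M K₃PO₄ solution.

2.09×10⁻¹¹ M

Ca₃(PO₄)₂(s) ⇌ 3 Ca²⁺(aq) + 2 PO₄³⁻(aq)
Let s be the solubility of Ca₃(PO₄)₂ here. The common ion gives [PO₄³⁻] ≈ 7.06×10⁻² M, and [Ca²⁺] = 3s.
Ksp = [Ca²⁺]^3[PO₄³⁻]^2 = (3s)^3(7.06×10⁻²)^2
(3s)^3 = 1.22×10⁻³³ / (7.06×10⁻²)^2 = 2.45×10⁻³¹
s = 2.09×10⁻¹¹ M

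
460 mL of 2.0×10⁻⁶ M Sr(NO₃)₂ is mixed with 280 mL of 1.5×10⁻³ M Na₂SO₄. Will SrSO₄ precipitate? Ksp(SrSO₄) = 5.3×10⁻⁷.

The combined volume is 740 mL.
[Sr²⁺] = (2.0×10⁻⁶)(460)/740 = 1.2×10⁻⁶ M
[SO₄²⁻] = (1.5×10⁻³)(280)/740 = 5.7×10⁻⁴ M
Q = [Sr²⁺][SO₄²⁻] = 7.1×10⁻¹⁰
Q < Ksp (7.1×10⁻¹⁰ vs 5.3×10⁻⁷); the solution remains unsaturated and no precipitate forms.

No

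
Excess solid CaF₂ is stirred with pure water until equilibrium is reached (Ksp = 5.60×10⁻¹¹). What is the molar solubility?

2.41×10⁻⁴ M

CaF₂(s) ⇌ Ca²⁺(aq) + 2 F⁻(aq)
With molar solubility s: [Ca²⁺] = s, [F⁻] = 2s.
Ksp = [Ca²⁺][F⁻]^2 = s · (2s)^2 = 4s^3
4s^3 = 5.60×10⁻¹¹  ⇒  s^3 = 1.40×10⁻¹¹
s = (1.40×10⁻¹¹)^(1/3) = 2.41×10⁻⁴ mol L⁻¹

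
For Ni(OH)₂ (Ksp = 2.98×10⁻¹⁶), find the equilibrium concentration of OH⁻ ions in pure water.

8.42×10⁻⁶ M

Ni(OH)₂(s) ⇌ Ni²⁺(aq) + 2 OH⁻(aq)
With molar solubility s: [Ni²⁺] = s, [OH⁻] = 2s.
Ksp = [Ni²⁺][OH⁻]^2 = s · (2s)^2 = 4s^3 = 2.98×10⁻¹⁶
s = 4.21×10⁻⁶ mol L⁻¹
[OH⁻] = 2s = 8.42×10⁻⁶ mol L⁻¹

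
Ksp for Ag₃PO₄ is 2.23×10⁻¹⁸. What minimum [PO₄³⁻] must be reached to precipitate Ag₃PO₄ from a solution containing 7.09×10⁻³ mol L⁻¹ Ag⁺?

6.26×10⁻¹² M

The threshold for precipitation is Q = Ksp.
Ag₃PO₄(s) ⇌ 3 Ag⁺(aq) + PO₄³⁻(aq)
Ksp = [Ag⁺]^3[PO₄³⁻] = [PO₄³⁻](7.09×10⁻³)^3
[PO₄³⁻] = 2.23×10⁻¹⁸ / (7.09×10⁻³)^3 = 6.26×10⁻¹²
[PO₄³⁻] = 6.26×10⁻¹² mol L⁻¹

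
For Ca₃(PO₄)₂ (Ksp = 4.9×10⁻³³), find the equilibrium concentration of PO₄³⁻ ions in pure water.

2.7×10⁻⁷ M

Ca₃(PO₄)₂(s) ⇌ 3 Ca²⁺(aq) + 2 PO₄³⁻(aq)
If s mol/L of Ca₃(PO₄)₂ dissolves, [Ca²⁺] = 3s and [PO₄³⁻] = 2s.
Ksp = [Ca²⁺]^3[PO₄³⁻]^2 = (3s)^3 · (2s)^2 = 108s^5 = 4.9×10⁻³³
s = 1.4×10⁻⁷ mol/L
[PO₄³⁻] = 2s = 2.7×10⁻⁷ mol/L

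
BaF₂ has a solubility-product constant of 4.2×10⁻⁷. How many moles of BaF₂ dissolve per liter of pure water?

4.7×10⁻³ M

BaF₂(s) ⇌ Ba²⁺(aq) + 2 F⁻(aq)
Call the molar solubility s, so that [Ba²⁺] = s and [F⁻] = 2s.
Ksp = [Ba²⁺][F⁻]^2 = s · (2s)^2 = 4s^3
4s^3 = 4.2×10⁻⁷  ⇒  s^3 = 1.1×10⁻⁷
s = (1.1×10⁻⁷)^(1/3) = 4.7×10⁻³ mol L⁻¹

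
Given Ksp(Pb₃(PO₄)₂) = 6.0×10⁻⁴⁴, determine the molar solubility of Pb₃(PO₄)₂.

Pb₃(PO₄)₂(s) ⇌ 3 Pb²⁺(aq) + 2 PO₄³⁻(aq)
Let s be the molar solubility. Then [Pb²⁺] = 3s and [PO₄³⁻] = 2s.
Ksp = [Pb²⁺]^3[PO₄³⁻]^2 = (3s)^3 · (2s)^2 = 108s^5
108s^5 = 6.0×10⁻⁴⁴  ⇒  s^5 = 5.6×10⁻⁴⁶
s = (5.6×10⁻⁴⁶)^(1/5) = 8.9×10⁻¹⁰ M

8.9×10⁻¹⁰ M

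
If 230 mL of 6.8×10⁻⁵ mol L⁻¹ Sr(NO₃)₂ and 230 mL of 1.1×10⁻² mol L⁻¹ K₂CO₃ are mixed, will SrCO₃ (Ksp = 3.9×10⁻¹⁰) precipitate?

Yes

Total volume after mixing = 230 + 230 = 460 mL.
[Sr²⁺] = (6.8×10⁻⁵)(230)/460 = 3.4×10⁻⁵ mol L⁻¹
[CO₃²⁻] = (1.1×10⁻²)(230)/460 = 5.5×10⁻³ mol L⁻¹
Q = [Sr²⁺][CO₃²⁻] = 1.9×10⁻⁷
Since Q (1.9×10⁻⁷) exceeds Ksp (3.9×10⁻¹⁰), SrCO₃ will precipitate.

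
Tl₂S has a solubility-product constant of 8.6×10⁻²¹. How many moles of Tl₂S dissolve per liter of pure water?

1.3×10⁻⁷ M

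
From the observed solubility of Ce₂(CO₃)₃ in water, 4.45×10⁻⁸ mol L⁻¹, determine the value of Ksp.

Ce₂(CO₃)₃(s) ⇌ 2 Ce³⁺(aq) + 3 CO₃²⁻(aq)
For each mole of Ce₂(CO₃)₃ that dissolves per liter, [Ce³⁺] = 2s and [CO₃²⁻] = 3s; let s denote this solubility.
Ksp = [Ce³⁺]^2[CO₃²⁻]^3 = (2s)^2 · (3s)^3 = 108s^5
Ksp = 108 × (4.45×10⁻⁸)^5 = 1.88×10⁻³⁵

Ksp = 1.88×10⁻³⁵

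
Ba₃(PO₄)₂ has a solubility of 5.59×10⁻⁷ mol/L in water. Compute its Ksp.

Ksp = 5.89×10⁻³⁰

Ba₃(PO₄)₂(s) ⇌ 3 Ba²⁺(aq) + 2 PO₄³⁻(aq)
With molar solubility s: [Ba²⁺] = 3s, [PO₄³⁻] = 2s.
Ksp = [Ba²⁺]^3[PO₄³⁻]^2 = (3s)^3 · (2s)^2 = 108s^5
Ksp = 108 × (5.59×10⁻⁷)^5 = 5.89×10⁻³⁰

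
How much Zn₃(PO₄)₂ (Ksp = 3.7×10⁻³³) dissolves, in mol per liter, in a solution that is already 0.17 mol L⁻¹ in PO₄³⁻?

1.7×10⁻¹¹ M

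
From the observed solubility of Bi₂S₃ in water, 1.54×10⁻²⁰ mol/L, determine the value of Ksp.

Ksp = 9.35×10⁻⁹⁸

Bi₂S₃(s) ⇌ 2 Bi³⁺(aq) + 3 S²⁻(aq)
With molar solubility s: [Bi³⁺] = 2s, [S²⁻] = 3s.
Ksp = [Bi³⁺]^2[S²⁻]^3 = (2s)^2 · (3s)^3 = 108s^5
Ksp = 108 × (1.54×10⁻²⁰)^5 = 9.35×10⁻⁹⁸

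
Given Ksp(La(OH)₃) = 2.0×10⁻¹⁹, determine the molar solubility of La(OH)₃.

9.3×10⁻⁶ M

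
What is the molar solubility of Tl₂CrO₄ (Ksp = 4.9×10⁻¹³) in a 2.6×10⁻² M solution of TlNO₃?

Tl₂CrO₄(s) ⇌ 2 Tl⁺(aq) + CrO₄²⁻(aq)
Let s be the solubility of Tl₂CrO₄ here. The common ion gives [Tl⁺] ≈ 2.6×10⁻² M, and [CrO₄²⁻] = s.
Ksp = [Tl⁺]^2[CrO₄²⁻] = (2.6×10⁻²)^2s
s = 4.9×10⁻¹³ / (2.6×10⁻²)^2 = 7.2×10⁻¹⁰
s = 7.2×10⁻¹⁰ M

7.2×10⁻¹⁰ M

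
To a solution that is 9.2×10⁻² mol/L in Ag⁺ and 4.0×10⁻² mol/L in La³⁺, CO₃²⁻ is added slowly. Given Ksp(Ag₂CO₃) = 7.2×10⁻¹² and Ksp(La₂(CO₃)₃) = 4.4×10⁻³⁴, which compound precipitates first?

La₂(CO₃)₃

Precipitation of each salt begins when its ion product equals Ksp.
For Ag₂CO₃: [CO₃²⁻] = (Ksp/[Ag⁺]^2) = 8.5×10⁻¹⁰ mol/L
For La₂(CO₃)₃: [CO₃²⁻] = (Ksp/[La³⁺]^2)^(1/3) = 6.5×10⁻¹¹ mol/L
La₂(CO₃)₃ requires the lower [CO₃²⁻], so it precipitates first.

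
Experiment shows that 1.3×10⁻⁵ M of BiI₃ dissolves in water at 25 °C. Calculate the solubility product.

Ksp = 7.7×10⁻¹⁹

BiI₃(s) ⇌ Bi³⁺(aq) + 3 I⁻(aq)
Call the molar solubility s, so that [Bi³⁺] = s and [I⁻] = 3s.
Ksp = [Bi³⁺][I⁻]^3 = s · (3s)^3 = 27s^4
Ksp = 27 × (1.3×10⁻⁵)^4 = 7.7×10⁻¹⁹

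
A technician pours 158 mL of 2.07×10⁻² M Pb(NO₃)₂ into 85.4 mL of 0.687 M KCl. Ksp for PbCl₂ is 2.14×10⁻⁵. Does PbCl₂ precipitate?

Yes

After mixing, V = 158 mL + 85.4 mL = 243.4 mL.
[Pb²⁺] = (2.07×10⁻²)(158)/243.4 = 1.34×10⁻² M
[Cl⁻] = (0.687)(85.4)/243.4 = 0.241 M
Q = [Pb²⁺][Cl⁻]^2 = 7.81×10⁻⁴
Q = 7.81×10⁻⁴ > Ksp = 2.14×10⁻⁵, so the solution is supersaturated and PbCl₂ precipitates.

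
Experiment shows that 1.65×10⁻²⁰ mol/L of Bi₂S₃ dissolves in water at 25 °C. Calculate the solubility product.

Ksp = 1.32×10⁻⁹⁷

Bi₂S₃(s) ⇌ 2 Bi³⁺(aq) + 3 S²⁻(aq)
For each mole of Bi₂S₃ that dissolves per liter, [Bi³⁺] = 2s and [S²⁻] = 3s; let s denote this solubility.
Ksp = [Bi³⁺]^2[S²⁻]^3 = (2s)^2 · (3s)^3 = 108s^5
Ksp = 108 × (1.65×10⁻²⁰)^5 = 1.32×10⁻⁹⁷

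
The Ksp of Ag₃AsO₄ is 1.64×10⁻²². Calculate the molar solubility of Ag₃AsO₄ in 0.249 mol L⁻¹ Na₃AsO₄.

Ag₃AsO₄(s) ⇌ 3 Ag⁺(aq) + AsO₄³⁻(aq)
With AsO₄³⁻ already at 0.249 mol L⁻¹ and s small, take [AsO₄³⁻] ≈ 0.249 mol L⁻¹ and [Ag⁺] = 3s.
Ksp = [Ag⁺]^3[AsO₄³⁻] = (3s)^3(0.249)
(3s)^3 = 1.64×10⁻²² / (0.249) = 6.59×10⁻²²
s = 2.90×10⁻⁸ mol L⁻¹

2.90×10⁻⁸ M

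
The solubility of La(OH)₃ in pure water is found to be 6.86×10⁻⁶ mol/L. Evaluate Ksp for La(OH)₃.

La(OH)₃(s) ⇌ La³⁺(aq) + 3 OH⁻(aq)
Let s be the molar solubility. Then [La³⁺] = s and [OH⁻] = 3s.
Ksp = [La³⁺][OH⁻]^3 = s · (3s)^3 = 27s^4
Ksp = 27 × (6.86×10⁻⁶)^4 = 5.98×10⁻²⁰

Ksp = 5.98×10⁻²⁰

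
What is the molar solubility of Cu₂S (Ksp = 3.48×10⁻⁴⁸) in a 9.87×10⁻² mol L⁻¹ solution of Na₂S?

Cu₂S(s) ⇌ 2 Cu⁺(aq) + S²⁻(aq)
With S²⁻ already at 9.87×10⁻² mol L⁻¹ and s small, take [S²⁻] ≈ 9.87×10⁻² mol L⁻¹ and [Cu⁺] = 2s.
Ksp = [Cu⁺]^2[S²⁻] = (2s)^2(9.87×10⁻²)
(2s)^2 = 3.48×10⁻⁴⁸ / (9.87×10⁻²) = 3.53×10⁻⁴⁷
s = 2.97×10⁻²⁴ mol L⁻¹

2.97×10⁻²⁴ M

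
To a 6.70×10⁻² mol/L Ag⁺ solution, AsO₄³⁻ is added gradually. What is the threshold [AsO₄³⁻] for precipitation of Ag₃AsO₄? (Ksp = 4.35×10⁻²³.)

Precipitation begins when Q = Ksp.
Ag₃AsO₄(s) ⇌ 3 Ag⁺(aq) + AsO₄³⁻(aq)
Ksp = [Ag⁺]^3[AsO₄³⁻] = [AsO₄³⁻](6.70×10⁻²)^3
[AsO₄³⁻] = 4.35×10⁻²³ / (6.70×10⁻²)^3 = 1.45×10⁻¹⁹
[AsO₄³⁻] = 1.45×10⁻¹⁹ mol/L

1.45×10⁻¹⁹ M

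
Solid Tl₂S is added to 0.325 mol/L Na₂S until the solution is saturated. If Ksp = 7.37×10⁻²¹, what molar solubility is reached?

Tl₂S(s) ⇌ 2 Tl⁺(aq) + S²⁻(aq)
S²⁻ is already present at 0.325 mol/L. If s mol/L of Tl₂S dissolves, [Tl⁺] = 2s while [S²⁻] ≈ 0.325 mol/L.
Ksp = [Tl⁺]^2[S²⁻] = (2s)^2(0.325)
(2s)^2 = 7.37×10⁻²¹ / (0.325) = 2.27×10⁻²⁰
s = 7.53×10⁻¹¹ mol/L

7.53×10⁻¹¹ M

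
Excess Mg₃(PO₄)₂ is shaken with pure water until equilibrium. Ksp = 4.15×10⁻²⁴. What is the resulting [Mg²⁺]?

Mg₃(PO₄)₂(s) ⇌ 3 Mg²⁺(aq) + 2 PO₄³⁻(aq)
Call the molar solubility s, so that [Mg²⁺] = 3s and [PO₄³⁻] = 2s.
Ksp = [Mg²⁺]^3[PO₄³⁻]^2 = (3s)^3 · (2s)^2 = 108s^5 = 4.15×10⁻²⁴
s = 8.26×10⁻⁶ M
[Mg²⁺] = 3s = 2.48×10⁻⁵ M

2.48×10⁻⁵ M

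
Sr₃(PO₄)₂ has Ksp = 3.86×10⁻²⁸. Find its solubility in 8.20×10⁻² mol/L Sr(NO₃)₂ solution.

4.18×10⁻¹³ M

Sr₃(PO₄)₂(s) ⇌ 3 Sr²⁺(aq) + 2 PO₄³⁻(aq)
The solution already contains Sr²⁺ at 8.20×10⁻² mol/L. Let s be the molar solubility of Sr₃(PO₄)₂.
[Sr²⁺] ≈ 8.20×10⁻² mol/L (common ion dominates); [PO₄³⁻] = 2s.
Ksp = [Sr²⁺]^3[PO₄³⁻]^2 = (8.20×10⁻²)^3(2s)^2
(2s)^2 = 3.86×10⁻²⁸ / (8.20×10⁻²)^3 = 7.00×10⁻²⁵
s = 4.18×10⁻¹³ mol/L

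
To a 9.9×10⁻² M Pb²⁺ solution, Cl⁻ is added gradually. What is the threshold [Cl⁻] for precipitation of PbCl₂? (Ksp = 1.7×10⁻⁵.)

A salt starts to precipitate once the ion product Q reaches its Ksp.
PbCl₂(s) ⇌ Pb²⁺(aq) + 2 Cl⁻(aq)
Ksp = [Pb²⁺][Cl⁻]^2 = [Cl⁻]^2(9.9×10⁻²)
[Cl⁻]^2 = 1.7×10⁻⁵ / (9.9×10⁻²) = 1.7×10⁻⁴
[Cl⁻] = 1.3×10⁻² M

1.3×10⁻² M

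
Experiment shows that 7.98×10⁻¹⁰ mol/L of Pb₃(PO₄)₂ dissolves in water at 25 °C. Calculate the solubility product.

Pb₃(PO₄)₂(s) ⇌ 3 Pb²⁺(aq) + 2 PO₄³⁻(aq)
With molar solubility s: [Pb²⁺] = 3s, [PO₄³⁻] = 2s.
Ksp = [Pb²⁺]^3[PO₄³⁻]^2 = (3s)^3 · (2s)^2 = 108s^5
Ksp = 108 × (7.98×10⁻¹⁰)^5 = 3.49×10⁻⁴⁴

Ksp = 3.49×10⁻⁴⁴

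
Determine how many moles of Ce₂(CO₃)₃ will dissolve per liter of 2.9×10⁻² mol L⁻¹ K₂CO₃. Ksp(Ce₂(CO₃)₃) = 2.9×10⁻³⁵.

5.5×10⁻¹⁶ M

Ce₂(CO₃)₃(s) ⇌ 2 Ce³⁺(aq) + 3 CO₃²⁻(aq)
Let s be the solubility of Ce₂(CO₃)₃ here. The common ion gives [CO₃²⁻] ≈ 2.9×10⁻² mol L⁻¹, and [Ce³⁺] = 2s.
Ksp = [Ce³⁺]^2[CO₃²⁻]^3 = (2s)^2(2.9×10⁻²)^3
(2s)^2 = 2.9×10⁻³⁵ / (2.9×10⁻²)^3 = 1.2×10⁻³⁰
s = 5.5×10⁻¹⁶ mol L⁻¹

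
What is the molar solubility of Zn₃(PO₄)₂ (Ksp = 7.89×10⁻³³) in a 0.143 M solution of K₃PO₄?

2.43×10⁻¹¹ M

Zn₃(PO₄)₂(s) ⇌ 3 Zn²⁺(aq) + 2 PO₄³⁻(aq)
Let s be the solubility of Zn₃(PO₄)₂ here. The common ion gives [PO₄³⁻] ≈ 0.143 M, and [Zn²⁺] = 3s.
Ksp = [Zn²⁺]^3[PO₄³⁻]^2 = (3s)^3(0.143)^2
(3s)^3 = 7.89×10⁻³³ / (0.143)^2 = 3.86×10⁻³¹
s = 2.43×10⁻¹¹ M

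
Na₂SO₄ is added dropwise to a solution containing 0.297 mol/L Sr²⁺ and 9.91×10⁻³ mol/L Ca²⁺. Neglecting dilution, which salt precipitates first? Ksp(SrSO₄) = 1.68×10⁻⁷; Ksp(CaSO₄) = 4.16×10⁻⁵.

SrSO₄

Each salt precipitates once Q = Ksp for that salt.
For SrSO₄: [SO₄²⁻] = (Ksp/[Sr²⁺]) = 5.66×10⁻⁷ mol/L
For CaSO₄: [SO₄²⁻] = (Ksp/[Ca²⁺]) = 4.20×10⁻³ mol/L
Since SrSO₄ needs less SO₄²⁻ to reach saturation, it precipitates first.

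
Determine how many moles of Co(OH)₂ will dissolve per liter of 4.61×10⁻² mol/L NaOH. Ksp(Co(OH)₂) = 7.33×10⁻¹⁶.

3.45×10⁻¹³ M

Co(OH)₂(s) ⇌ Co²⁺(aq) + 2 OH⁻(aq)
OH⁻ is already present at 4.61×10⁻² mol/L. If s mol/L of Co(OH)₂ dissolves, [Co²⁺] = s while [OH⁻] ≈ 4.61×10⁻² mol/L.
Ksp = [Co²⁺][OH⁻]^2 = s(4.61×10⁻²)^2
s = 7.33×10⁻¹⁶ / (4.61×10⁻²)^2 = 3.45×10⁻¹³
s = 3.45×10⁻¹³ mol/L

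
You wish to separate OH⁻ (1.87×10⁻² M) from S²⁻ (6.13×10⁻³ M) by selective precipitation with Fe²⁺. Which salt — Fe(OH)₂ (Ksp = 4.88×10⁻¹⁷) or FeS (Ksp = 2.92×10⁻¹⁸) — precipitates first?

The threshold for precipitation is Q = Ksp.
For Fe(OH)₂: [Fe²⁺] = (Ksp/[OH⁻]^2) = 1.40×10⁻¹³ M
For FeS: [Fe²⁺] = (Ksp/[S²⁻]) = 4.76×10⁻¹⁶ M
The smaller threshold [Fe²⁺] is reached first, so FeS precipitates first.

FeS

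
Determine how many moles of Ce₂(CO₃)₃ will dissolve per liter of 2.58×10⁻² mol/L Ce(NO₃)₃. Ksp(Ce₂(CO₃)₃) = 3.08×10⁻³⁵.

1.20×10⁻¹¹ M

Ce₂(CO₃)₃(s) ⇌ 2 Ce³⁺(aq) + 3 CO₃²⁻(aq)
Ce³⁺ is already present at 2.58×10⁻² mol/L. If s mol/L of Ce₂(CO₃)₃ dissolves, [CO₃²⁻] = 3s while [Ce³⁺] ≈ 2.58×10⁻² mol/L.
Ksp = [Ce³⁺]^2[CO₃²⁻]^3 = (2.58×10⁻²)^2(3s)^3
(3s)^3 = 3.08×10⁻³⁵ / (2.58×10⁻²)^2 = 4.63×10⁻³²
s = 1.20×10⁻¹¹ mol/L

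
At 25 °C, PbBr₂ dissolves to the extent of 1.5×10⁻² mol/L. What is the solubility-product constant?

PbBr₂(s) ⇌ Pb²⁺(aq) + 2 Br⁻(aq)
For each mole of PbBr₂ that dissolves per liter, [Pb²⁺] = s and [Br⁻] = 2s; let s denote this solubility.
Ksp = [Pb²⁺][Br⁻]^2 = s · (2s)^2 = 4s^3
Ksp = 4 × (1.5×10⁻²)^3 = 1.4×10⁻⁵

Ksp = 1.4×10⁻⁵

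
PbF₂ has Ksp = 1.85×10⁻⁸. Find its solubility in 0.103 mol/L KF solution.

1.74×10⁻⁶ M

PbF₂(s) ⇌ Pb²⁺(aq) + 2 F⁻(aq)
The solution already contains F⁻ at 0.103 mol/L. Let s be the molar solubility of PbF₂.
[F⁻] ≈ 0.103 mol/L (common ion dominates); [Pb²⁺] = s.
Ksp = [Pb²⁺][F⁻]^2 = s(0.103)^2
s = 1.85×10⁻⁸ / (0.103)^2 = 1.74×10⁻⁶
s = 1.74×10⁻⁶ mol/L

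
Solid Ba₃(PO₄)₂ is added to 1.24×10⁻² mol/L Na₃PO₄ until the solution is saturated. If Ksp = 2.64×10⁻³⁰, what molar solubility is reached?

Ba₃(PO₄)₂(s) ⇌ 3 Ba²⁺(aq) + 2 PO₄³⁻(aq)
With PO₄³⁻ already at 1.24×10⁻² mol/L and s small, take [PO₄³⁻] ≈ 1.24×10⁻² mol/L and [Ba²⁺] = 3s.
Ksp = [Ba²⁺]^3[PO₄³⁻]^2 = (3s)^3(1.24×10⁻²)^2
(3s)^3 = 2.64×10⁻³⁰ / (1.24×10⁻²)^2 = 1.72×10⁻²⁶
s = 8.60×10⁻¹⁰ mol/L

8.60×10⁻¹⁰ M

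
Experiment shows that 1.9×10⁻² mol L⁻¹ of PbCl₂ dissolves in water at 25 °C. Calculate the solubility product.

PbCl₂(s) ⇌ Pb²⁺(aq) + 2 Cl⁻(aq)
Call the molar solubility s, so that [Pb²⁺] = s and [Cl⁻] = 2s.
Ksp = [Pb²⁺][Cl⁻]^2 = s · (2s)^2 = 4s^3
Ksp = 4 × (1.9×10⁻²)^3 = 2.7×10⁻⁵

Ksp = 2.7×10⁻⁵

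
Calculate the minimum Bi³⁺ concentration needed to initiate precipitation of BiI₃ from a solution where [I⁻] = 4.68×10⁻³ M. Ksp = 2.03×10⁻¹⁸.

1.98×10⁻¹¹ M

The threshold for precipitation is Q = Ksp.
BiI₃(s) ⇌ Bi³⁺(aq) + 3 I⁻(aq)
Ksp = [Bi³⁺][I⁻]^3 = [Bi³⁺](4.68×10⁻³)^3
[Bi³⁺] = 2.03×10⁻¹⁸ / (4.68×10⁻³)^3 = 1.98×10⁻¹¹
[Bi³⁺] = 1.98×10⁻¹¹ M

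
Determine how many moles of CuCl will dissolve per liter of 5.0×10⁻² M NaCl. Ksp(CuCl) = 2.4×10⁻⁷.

CuCl(s) ⇌ Cu⁺(aq) + Cl⁻(aq)
With Cl⁻ already at 5.0×10⁻² M and s small, take [Cl⁻] ≈ 5.0×10⁻² M and [Cu⁺] = s.
Ksp = [Cu⁺][Cl⁻] = s(5.0×10⁻²)
s = 2.4×10⁻⁷ / (5.0×10⁻²) = 4.8×10⁻⁶
s = 4.8×10⁻⁶ M

4.8×10⁻⁶ M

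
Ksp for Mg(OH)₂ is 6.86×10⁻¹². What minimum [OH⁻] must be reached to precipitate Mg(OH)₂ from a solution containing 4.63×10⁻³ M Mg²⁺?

Precipitation begins when Q = Ksp.
Mg(OH)₂(s) ⇌ Mg²⁺(aq) + 2 OH⁻(aq)
Ksp = [Mg²⁺][OH⁻]^2 = [OH⁻]^2(4.63×10⁻³)
[OH⁻]^2 = 6.86×10⁻¹² / (4.63×10⁻³) = 1.48×10⁻⁹
[OH⁻] = 3.85×10⁻⁵ M

3.85×10⁻⁵ M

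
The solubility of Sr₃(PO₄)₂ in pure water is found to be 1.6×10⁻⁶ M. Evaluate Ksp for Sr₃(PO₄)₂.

Ksp = 1.1×10⁻²⁷

Sr₃(PO₄)₂(s) ⇌ 3 Sr²⁺(aq) + 2 PO₄³⁻(aq)
For each mole of Sr₃(PO₄)₂ that dissolves per liter, [Sr²⁺] = 3s and [PO₄³⁻] = 2s; let s denote this solubility.
Ksp = [Sr²⁺]^3[PO₄³⁻]^2 = (3s)^3 · (2s)^2 = 108s^5
Ksp = 108 × (1.6×10⁻⁶)^5 = 1.1×10⁻²⁷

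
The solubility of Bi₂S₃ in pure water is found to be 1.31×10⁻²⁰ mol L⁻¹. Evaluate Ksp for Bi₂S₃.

Ksp = 4.17×10⁻⁹⁸

Bi₂S₃(s) ⇌ 2 Bi³⁺(aq) + 3 S²⁻(aq)
With molar solubility s: [Bi³⁺] = 2s, [S²⁻] = 3s.
Ksp = [Bi³⁺]^2[S²⁻]^3 = (2s)^2 · (3s)^3 = 108s^5
Ksp = 108 × (1.31×10⁻²⁰)^5 = 4.17×10⁻⁹⁸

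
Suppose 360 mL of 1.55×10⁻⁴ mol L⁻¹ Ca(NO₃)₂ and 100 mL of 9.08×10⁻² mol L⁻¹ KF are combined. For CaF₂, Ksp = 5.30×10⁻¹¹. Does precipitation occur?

Yes

The combined volume is 460 mL.
[Ca²⁺] = (1.55×10⁻⁴)(360)/460 = 1.21×10⁻⁴ mol L⁻¹
[F⁻] = (9.08×10⁻²)(100)/460 = 1.97×10⁻² mol L⁻¹
Q = [Ca²⁺][F⁻]^2 = 4.73×10⁻⁸
Since Q (4.73×10⁻⁸) exceeds Ksp (5.30×10⁻¹¹), CaF₂ will precipitate.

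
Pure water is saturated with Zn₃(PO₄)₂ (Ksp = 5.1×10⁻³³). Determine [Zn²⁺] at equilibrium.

4.1×10⁻⁷ M

Zn₃(PO₄)₂(s) ⇌ 3 Zn²⁺(aq) + 2 PO₄³⁻(aq)
If s mol/L of Zn₃(PO₄)₂ dissolves, [Zn²⁺] = 3s and [PO₄³⁻] = 2s.
Ksp = [Zn²⁺]^3[PO₄³⁻]^2 = (3s)^3 · (2s)^2 = 108s^5 = 5.1×10⁻³³
s = 1.4×10⁻⁷ mol L⁻¹
[Zn²⁺] = 3s = 4.1×10⁻⁷ mol L⁻¹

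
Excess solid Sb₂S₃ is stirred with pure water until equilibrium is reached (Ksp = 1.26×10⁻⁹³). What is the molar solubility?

Sb₂S₃(s) ⇌ 2 Sb³⁺(aq) + 3 S²⁻(aq)
If s mol/L of Sb₂S₃ dissolves, [Sb³⁺] = 2s and [S²⁻] = 3s.
Ksp = [Sb³⁺]^2[S²⁻]^3 = (2s)^2 · (3s)^3 = 108s^5
108s^5 = 1.26×10⁻⁹³  ⇒  s^5 = 1.17×10⁻⁹⁵
s = (1.17×10⁻⁹⁵)^(1/5) = 1.03×10⁻¹⁹ mol/L

1.03×10⁻¹⁹ M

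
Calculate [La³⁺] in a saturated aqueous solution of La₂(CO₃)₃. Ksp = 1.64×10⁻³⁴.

La₂(CO₃)₃(s) ⇌ 2 La³⁺(aq) + 3 CO₃²⁻(aq)
For each mole of La₂(CO₃)₃ that dissolves per liter, [La³⁺] = 2s and [CO₃²⁻] = 3s; let s denote this solubility.
Ksp = [La³⁺]^2[CO₃²⁻]^3 = (2s)^2 · (3s)^3 = 108s^5 = 1.64×10⁻³⁴
s = 6.86×10⁻⁸ mol/L
[La³⁺] = 2s = 1.37×10⁻⁷ mol/L

1.37×10⁻⁷ M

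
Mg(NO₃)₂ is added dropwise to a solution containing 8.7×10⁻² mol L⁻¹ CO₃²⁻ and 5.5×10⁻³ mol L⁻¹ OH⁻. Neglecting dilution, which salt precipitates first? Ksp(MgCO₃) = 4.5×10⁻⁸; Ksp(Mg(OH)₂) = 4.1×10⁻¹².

Mg(OH)₂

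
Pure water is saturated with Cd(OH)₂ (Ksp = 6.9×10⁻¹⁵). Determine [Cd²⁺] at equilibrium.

1.2×10⁻⁵ M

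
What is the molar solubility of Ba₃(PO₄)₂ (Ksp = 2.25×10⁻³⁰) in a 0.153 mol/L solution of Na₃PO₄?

1.53×10⁻¹⁰ M

Ba₃(PO₄)₂(s) ⇌ 3 Ba²⁺(aq) + 2 PO₄³⁻(aq)
The solution already contains PO₄³⁻ at 0.153 mol/L. Let s be the molar solubility of Ba₃(PO₄)₂.
[PO₄³⁻] ≈ 0.153 mol/L (common ion dominates); [Ba²⁺] = 3s.
Ksp = [Ba²⁺]^3[PO₄³⁻]^2 = (3s)^3(0.153)^2
(3s)^3 = 2.25×10⁻³⁰ / (0.153)^2 = 9.61×10⁻²⁹
s = 1.53×10⁻¹⁰ mol/L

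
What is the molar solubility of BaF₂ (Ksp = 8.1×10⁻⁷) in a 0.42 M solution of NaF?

4.6×10⁻⁶ M

BaF₂(s) ⇌ Ba²⁺(aq) + 2 F⁻(aq)
Let s be the solubility of BaF₂ here. The common ion gives [F⁻] ≈ 0.42 M, and [Ba²⁺] = s.
Ksp = [Ba²⁺][F⁻]^2 = s(0.42)^2
s = 8.1×10⁻⁷ / (0.42)^2 = 4.6×10⁻⁶
s = 4.6×10⁻⁶ M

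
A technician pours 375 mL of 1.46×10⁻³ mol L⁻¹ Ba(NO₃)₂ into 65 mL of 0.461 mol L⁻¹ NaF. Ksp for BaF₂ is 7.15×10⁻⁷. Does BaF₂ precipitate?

Yes

Total volume after mixing = 375 + 65 = 440 mL.
[Ba²⁺] = (1.46×10⁻³)(375)/440 = 1.24×10⁻³ mol L⁻¹
[F⁻] = (0.461)(65)/440 = 6.81×10⁻² mol L⁻¹
Q = [Ba²⁺][F⁻]^2 = 5.77×10⁻⁶
Since Q (5.77×10⁻⁶) exceeds Ksp (7.15×10⁻⁷), BaF₂ will precipitate.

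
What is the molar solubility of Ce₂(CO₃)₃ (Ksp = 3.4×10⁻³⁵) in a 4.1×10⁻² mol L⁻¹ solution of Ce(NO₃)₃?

9.1×10⁻¹² M

Ce₂(CO₃)₃(s) ⇌ 2 Ce³⁺(aq) + 3 CO₃²⁻(aq)
Ce³⁺ is already present at 4.1×10⁻² mol L⁻¹. If s mol/L of Ce₂(CO₃)₃ dissolves, [CO₃²⁻] = 3s while [Ce³⁺] ≈ 4.1×10⁻² mol L⁻¹.
Ksp = [Ce³⁺]^2[CO₃²⁻]^3 = (4.1×10⁻²)^2(3s)^3
(3s)^3 = 3.4×10⁻³⁵ / (4.1×10⁻²)^2 = 2.0×10⁻³²
s = 9.1×10⁻¹² mol L⁻¹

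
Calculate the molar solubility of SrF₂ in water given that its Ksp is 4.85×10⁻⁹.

1.07×10⁻³ M

SrF₂(s) ⇌ Sr²⁺(aq) + 2 F⁻(aq)
With molar solubility s: [Sr²⁺] = s, [F⁻] = 2s.
Ksp = [Sr²⁺][F⁻]^2 = s · (2s)^2 = 4s^3
4s^3 = 4.85×10⁻⁹  ⇒  s^3 = 1.21×10⁻⁹
s = (1.21×10⁻⁹)^(1/3) = 1.07×10⁻³ M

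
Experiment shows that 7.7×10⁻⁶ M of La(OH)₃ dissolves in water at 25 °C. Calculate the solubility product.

Ksp = 9.5×10⁻²⁰

La(OH)₃(s) ⇌ La³⁺(aq) + 3 OH⁻(aq)
Let s be the molar solubility. Then [La³⁺] = s and [OH⁻] = 3s.
Ksp = [La³⁺][OH⁻]^3 = s · (3s)^3 = 27s^4
Ksp = 27 × (7.7×10⁻⁶)^4 = 9.5×10⁻²⁰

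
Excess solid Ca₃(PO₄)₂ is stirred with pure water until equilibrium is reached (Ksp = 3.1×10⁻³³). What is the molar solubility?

1.2×10⁻⁷ M

Ca₃(PO₄)₂(s) ⇌ 3 Ca²⁺(aq) + 2 PO₄³⁻(aq)
Let s be the molar solubility. Then [Ca²⁺] = 3s and [PO₄³⁻] = 2s.
Ksp = [Ca²⁺]^3[PO₄³⁻]^2 = (3s)^3 · (2s)^2 = 108s^5
108s^5 = 3.1×10⁻³³  ⇒  s^5 = 2.9×10⁻³⁵
s = (2.9×10⁻³⁵)^(1/5) = 1.2×10⁻⁷ mol L⁻¹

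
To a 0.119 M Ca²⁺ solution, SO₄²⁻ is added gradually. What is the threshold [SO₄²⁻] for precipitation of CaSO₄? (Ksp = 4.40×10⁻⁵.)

3.70×10⁻⁴ M

Precipitation of each salt begins when its ion product equals Ksp.
CaSO₄(s) ⇌ Ca²⁺(aq) + SO₄²⁻(aq)
Ksp = [Ca²⁺][SO₄²⁻] = [SO₄²⁻](0.119)
[SO₄²⁻] = 4.40×10⁻⁵ / (0.119) = 3.70×10⁻⁴
[SO₄²⁻] = 3.70×10⁻⁴ M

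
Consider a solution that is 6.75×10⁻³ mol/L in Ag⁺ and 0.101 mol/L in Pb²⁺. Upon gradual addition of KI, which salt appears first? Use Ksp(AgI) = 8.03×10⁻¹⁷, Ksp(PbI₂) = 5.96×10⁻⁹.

Each salt precipitates once Q = Ksp for that salt.
For AgI: [I⁻] = (Ksp/[Ag⁺]) = 1.19×10⁻¹⁴ mol/L
For PbI₂: [I⁻] = (Ksp/[Pb²⁺])^(1/2) = 2.43×10⁻⁴ mol/L
Since AgI needs less I⁻ to reach saturation, it precipitates first.

AgI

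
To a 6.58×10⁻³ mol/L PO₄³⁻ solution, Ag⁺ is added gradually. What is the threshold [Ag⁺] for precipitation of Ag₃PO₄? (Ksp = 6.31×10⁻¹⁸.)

9.86×10⁻⁶ M

Precipitation begins when Q = Ksp.
Ag₃PO₄(s) ⇌ 3 Ag⁺(aq) + PO₄³⁻(aq)
Ksp = [Ag⁺]^3[PO₄³⁻] = [Ag⁺]^3(6.58×10⁻³)
[Ag⁺]^3 = 6.31×10⁻¹⁸ / (6.58×10⁻³) = 9.59×10⁻¹⁶
[Ag⁺] = 9.86×10⁻⁶ mol/L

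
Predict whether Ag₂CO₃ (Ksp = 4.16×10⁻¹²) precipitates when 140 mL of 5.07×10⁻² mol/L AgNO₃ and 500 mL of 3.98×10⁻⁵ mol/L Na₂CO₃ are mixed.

Yes

The combined volume is 640 mL.
[Ag⁺] = (5.07×10⁻²)(140)/640 = 1.11×10⁻² mol/L
[CO₃²⁻] = (3.98×10⁻⁵)(500)/640 = 3.11×10⁻⁵ mol/L
Q = [Ag⁺]^2[CO₃²⁻] = 3.82×10⁻⁹
Because Q > Ksp (3.82×10⁻⁹ vs 4.16×10⁻¹²), a precipitate of Ag₂CO₃ forms.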